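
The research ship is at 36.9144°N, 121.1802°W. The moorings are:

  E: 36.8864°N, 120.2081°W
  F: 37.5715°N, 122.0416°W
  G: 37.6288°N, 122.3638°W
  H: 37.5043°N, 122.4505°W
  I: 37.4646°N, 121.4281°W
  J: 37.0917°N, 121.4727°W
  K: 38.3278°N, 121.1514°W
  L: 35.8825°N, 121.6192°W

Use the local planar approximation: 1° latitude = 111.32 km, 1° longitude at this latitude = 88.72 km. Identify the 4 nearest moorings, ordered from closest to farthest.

Distances from 36.9144°N, 121.1802°W:
E: 86.3010 km
F: 105.7886 km
G: 131.7248 km
H: 130.4368 km
I: 65.0774 km
J: 32.6034 km
K: 157.3604 km
L: 121.2944 km
Sorted: J (32.6034 km) < I (65.0774 km) < E (86.3010 km) < F (105.7886 km) < L (121.2944 km) < H (130.4368 km) < …

J, I, E, F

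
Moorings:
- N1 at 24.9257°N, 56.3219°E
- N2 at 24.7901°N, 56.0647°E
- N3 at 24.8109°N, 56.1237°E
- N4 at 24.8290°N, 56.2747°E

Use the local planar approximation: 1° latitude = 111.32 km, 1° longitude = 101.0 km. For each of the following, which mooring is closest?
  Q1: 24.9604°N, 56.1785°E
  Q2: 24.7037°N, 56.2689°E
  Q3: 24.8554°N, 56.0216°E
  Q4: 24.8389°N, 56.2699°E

Q1 at 24.9604°N, 56.1785°E:
  N1: √((-0.0347·111.32)² + (0.1434·101.0)²) = √(14.921255 + 209.768876) = 14.9897 km
  N2: √((-0.1703·111.32)² + (-0.1138·101.0)²) = √(359.398029 + 132.107438) = 22.1699 km
  N3: √((-0.1495·111.32)² + (-0.0548·101.0)²) = √(276.967481 + 30.634011) = 17.5386 km
  N4: √((-0.1314·111.32)² + (0.0962·101.0)²) = √(213.962235 + 94.404542) = 17.5604 km
  → nearest: N1 (14.9897 km)
Q2 at 24.7037°N, 56.2689°E:
  N1: √((0.2220·111.32)² + (0.0530·101.0)²) = √(610.734346 + 28.654609) = 25.2861 km
  N2: √((0.0864·111.32)² + (-0.2042·101.0)²) = √(92.506847 + 425.357626) = 22.7566 km
  N3: √((0.1072·111.32)² + (-0.1452·101.0)²) = √(142.408518 + 215.068091) = 18.9071 km
  N4: √((0.1253·111.32)² + (0.0058·101.0)²) = √(194.557751 + 0.343162) = 13.9607 km
  → nearest: N4 (13.9607 km)
Q3 at 24.8554°N, 56.0216°E:
  N1: √((0.0703·111.32)² + (0.3003·101.0)²) = √(61.243083 + 919.927098) = 31.3236 km
  N2: √((-0.0653·111.32)² + (0.0431·101.0)²) = √(52.841210 + 18.949480) = 8.4729 km
  N3: √((-0.0445·111.32)² + (0.1021·101.0)²) = √(24.539540 + 106.339406) = 11.4402 km
  N4: √((-0.0264·111.32)² + (0.2531·101.0)²) = √(8.636828 + 653.472082) = 25.7315 km
  → nearest: N2 (8.4729 km)
Q4 at 24.8389°N, 56.2699°E:
  N1: √((0.0868·111.32)² + (0.0520·101.0)²) = √(93.365375 + 27.583504) = 10.9977 km
  N2: √((-0.0488·111.32)² + (-0.2052·101.0)²) = √(29.511144 + 429.533915) = 21.4253 km
  N3: √((-0.0280·111.32)² + (-0.1462·101.0)²) = √(9.715440 + 218.040662) = 15.0916 km
  N4: √((-0.0099·111.32)² + (0.0048·101.0)²) = √(1.214554 + 0.235031) = 1.2040 km
  → nearest: N4 (1.2040 km)

Q1→N1; Q2→N4; Q3→N2; Q4→N4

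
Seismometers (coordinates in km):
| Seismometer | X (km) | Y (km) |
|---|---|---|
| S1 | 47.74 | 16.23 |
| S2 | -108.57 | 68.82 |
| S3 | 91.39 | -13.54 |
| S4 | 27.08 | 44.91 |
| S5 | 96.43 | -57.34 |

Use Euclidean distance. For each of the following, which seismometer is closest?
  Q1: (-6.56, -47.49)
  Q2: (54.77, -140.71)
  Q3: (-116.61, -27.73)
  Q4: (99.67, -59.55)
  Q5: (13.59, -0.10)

Q1 at (-6.56, -47.49):
  S1: √((54.30)² + (63.72)²) = √(2948.4900 + 4060.2384) = 83.72 km
  S2: √((-102.01)² + (116.31)²) = √(10406.0401 + 13528.0161) = 154.71 km
  S3: √((97.95)² + (33.95)²) = √(9594.2025 + 1152.6025) = 103.67 km
  S4: √((33.64)² + (92.40)²) = √(1131.6496 + 8537.7600) = 98.33 km
  S5: √((102.99)² + (-9.85)²) = √(10606.9401 + 97.0225) = 103.46 km
  → nearest: S1 (83.72 km)
Q2 at (54.77, -140.71):
  S1: √((-7.03)² + (156.94)²) = √(49.4209 + 24630.1636) = 157.10 km
  S2: √((-163.34)² + (209.53)²) = √(26679.9556 + 43902.8209) = 265.67 km
  S3: √((36.62)² + (127.17)²) = √(1341.0244 + 16172.2089) = 132.34 km
  S4: √((-27.69)² + (185.62)²) = √(766.7361 + 34454.7844) = 187.67 km
  S5: √((41.66)² + (83.37)²) = √(1735.5556 + 6950.5569) = 93.20 km
  → nearest: S5 (93.20 km)
Q3 at (-116.61, -27.73):
  S1: √((164.35)² + (43.96)²) = √(27010.9225 + 1932.4816) = 170.13 km
  S2: √((8.04)² + (96.55)²) = √(64.6416 + 9321.9025) = 96.88 km
  S3: √((208.00)² + (14.19)²) = √(43264.0000 + 201.3561) = 208.48 km
  S4: √((143.69)² + (72.64)²) = √(20646.8161 + 5276.5696) = 161.01 km
  S5: √((213.04)² + (-29.61)²) = √(45386.0416 + 876.7521) = 215.09 km
  → nearest: S2 (96.88 km)
Q4 at (99.67, -59.55):
  S1: √((-51.93)² + (75.78)²) = √(2696.7249 + 5742.6084) = 91.87 km
  S2: √((-208.24)² + (128.37)²) = √(43363.8976 + 16478.8569) = 244.63 km
  S3: √((-8.28)² + (46.01)²) = √(68.5584 + 2116.9201) = 46.75 km
  S4: √((-72.59)² + (104.46)²) = √(5269.3081 + 10911.8916) = 127.21 km
  S5: √((-3.24)² + (2.21)²) = √(10.4976 + 4.8841) = 3.92 km
  → nearest: S5 (3.92 km)
Q5 at (13.59, -0.10):
  S1: √((34.15)² + (16.33)²) = √(1166.2225 + 266.6689) = 37.85 km
  S2: √((-122.16)² + (68.92)²) = √(14923.0656 + 4749.9664) = 140.26 km
  S3: √((77.80)² + (-13.44)²) = √(6052.8400 + 180.6336) = 78.95 km
  S4: √((13.49)² + (45.01)²) = √(181.9801 + 2025.9001) = 46.99 km
  S5: √((82.84)² + (-57.24)²) = √(6862.4656 + 3276.4176) = 100.69 km
  → nearest: S1 (37.85 km)

Q1→S1; Q2→S5; Q3→S2; Q4→S5; Q5→S1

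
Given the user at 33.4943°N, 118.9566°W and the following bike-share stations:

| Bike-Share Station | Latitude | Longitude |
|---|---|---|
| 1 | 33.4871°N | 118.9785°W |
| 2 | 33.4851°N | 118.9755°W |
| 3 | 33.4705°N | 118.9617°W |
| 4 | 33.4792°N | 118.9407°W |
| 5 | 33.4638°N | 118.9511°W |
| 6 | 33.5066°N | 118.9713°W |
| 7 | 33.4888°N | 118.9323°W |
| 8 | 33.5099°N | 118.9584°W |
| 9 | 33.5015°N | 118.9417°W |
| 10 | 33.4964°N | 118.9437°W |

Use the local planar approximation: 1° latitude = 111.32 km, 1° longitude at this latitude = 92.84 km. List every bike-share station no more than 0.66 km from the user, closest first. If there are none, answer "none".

none

Distances from 33.4943°N, 118.9566°W:
1: 2.1855 km
2: 2.0317 km
3: 2.6914 km
4: 2.2371 km
5: 3.4334 km
6: 1.9332 km
7: 2.3376 km
8: 1.7446 km
9: 1.5987 km
10: 1.2202 km
Threshold 0.66 km: none within range.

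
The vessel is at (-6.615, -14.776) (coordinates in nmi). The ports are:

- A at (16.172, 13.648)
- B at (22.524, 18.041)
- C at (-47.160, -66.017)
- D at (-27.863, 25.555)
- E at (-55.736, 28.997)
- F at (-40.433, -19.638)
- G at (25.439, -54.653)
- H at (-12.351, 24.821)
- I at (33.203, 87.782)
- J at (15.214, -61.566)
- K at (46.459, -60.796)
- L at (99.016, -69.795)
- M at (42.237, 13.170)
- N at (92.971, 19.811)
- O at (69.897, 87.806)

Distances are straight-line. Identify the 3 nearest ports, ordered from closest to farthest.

F, A, H

Distances from (-6.615, -14.776):
A: 36.430 nmi
B: 43.887 nmi
C: 65.342 nmi
D: 45.586 nmi
E: 65.795 nmi
F: 34.166 nmi
G: 51.163 nmi
H: 40.010 nmi
I: 110.016 nmi
J: 51.631 nmi
K: 70.247 nmi
L: 119.101 nmi
M: 56.281 nmi
N: 105.421 nmi
O: 127.973 nmi
Sorted: F (34.166 nmi) < A (36.430 nmi) < H (40.010 nmi) < B (43.887 nmi) < D (45.586 nmi) < …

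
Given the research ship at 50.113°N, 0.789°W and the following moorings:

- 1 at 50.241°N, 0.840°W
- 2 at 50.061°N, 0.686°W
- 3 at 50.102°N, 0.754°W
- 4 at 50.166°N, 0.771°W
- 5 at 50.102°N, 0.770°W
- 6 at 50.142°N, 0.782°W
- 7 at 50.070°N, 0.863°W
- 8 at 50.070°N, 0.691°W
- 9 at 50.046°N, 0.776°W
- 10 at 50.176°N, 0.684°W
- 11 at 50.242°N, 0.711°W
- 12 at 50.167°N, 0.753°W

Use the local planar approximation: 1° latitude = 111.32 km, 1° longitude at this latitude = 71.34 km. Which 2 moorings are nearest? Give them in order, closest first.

5, 3

Distances from 50.113°N, 0.789°W:
1: √((0.128·111.32)² + (-0.051·71.34)²) = √(203.03286 + 13.23752) = 14.706 km
2: √((-0.052·111.32)² + (0.103·71.34)²) = √(33.50835 + 53.99340) = 9.354 km
3: √((-0.011·111.32)² + (0.035·71.34)²) = √(1.49945 + 6.23451) = 2.781 km
4: √((0.053·111.32)² + (0.018·71.34)²) = √(34.80953 + 1.64896) = 6.038 km
5: √((-0.011·111.32)² + (0.019·71.34)²) = √(1.49945 + 1.83727) = 1.827 km
6: √((0.029·111.32)² + (0.007·71.34)²) = √(10.42179 + 0.24938) = 3.267 km
7: √((-0.043·111.32)² + (-0.074·71.34)²) = √(22.91307 + 27.86953) = 7.126 km
8: √((-0.043·111.32)² + (0.098·71.34)²) = √(22.91307 + 48.87856) = 8.473 km
9: √((-0.067·111.32)² + (0.013·71.34)²) = √(55.62833 + 0.86011) = 7.516 km
10: √((0.063·111.32)² + (0.105·71.34)²) = √(49.18441 + 56.11059) = 10.261 km
11: √((0.129·111.32)² + (0.078·71.34)²) = √(206.21764 + 30.96388) = 15.401 km
12: √((0.054·111.32)² + (0.036·71.34)²) = √(36.13549 + 6.59586) = 6.537 km
Sorted: 5 (1.827 km) < 3 (2.781 km) < 6 (3.267 km) < 4 (6.038 km) < …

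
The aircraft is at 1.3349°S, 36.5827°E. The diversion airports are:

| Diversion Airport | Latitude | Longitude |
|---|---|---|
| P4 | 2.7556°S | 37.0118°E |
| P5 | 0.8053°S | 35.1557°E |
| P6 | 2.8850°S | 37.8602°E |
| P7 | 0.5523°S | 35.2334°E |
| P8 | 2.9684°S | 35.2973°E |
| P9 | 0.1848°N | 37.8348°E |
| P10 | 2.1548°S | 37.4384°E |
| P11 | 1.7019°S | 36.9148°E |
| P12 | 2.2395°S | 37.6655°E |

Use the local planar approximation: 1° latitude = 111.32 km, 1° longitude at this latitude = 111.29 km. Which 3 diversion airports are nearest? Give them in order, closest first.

Distances from 1.3349°S, 36.5827°E:
P4: 165.2049 km
P5: 169.4007 km
P6: 223.5825 km
P7: 173.6054 km
P8: 231.3658 km
P9: 219.1732 km
P10: 131.9066 km
P11: 55.0916 km
P12: 157.0411 km
Sorted: P11 (55.0916 km) < P10 (131.9066 km) < P12 (157.0411 km) < P4 (165.2049 km) < P5 (169.4007 km) < …

P11, P10, P12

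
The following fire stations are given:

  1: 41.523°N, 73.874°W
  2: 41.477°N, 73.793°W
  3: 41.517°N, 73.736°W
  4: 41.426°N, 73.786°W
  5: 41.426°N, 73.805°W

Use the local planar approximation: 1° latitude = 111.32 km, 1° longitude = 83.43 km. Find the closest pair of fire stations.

Pairwise distances:
1–2: 8.479 km
1–3: 11.533 km
1–4: 13.058 km
1–5: 12.237 km
2–3: 6.515 km
2–4: 5.707 km
2–5: 5.765 km
3–4: 10.955 km
3–5: 11.652 km
4–5: 1.585 km
Closest pair: 4–5 at 1.585 km.

4 and 5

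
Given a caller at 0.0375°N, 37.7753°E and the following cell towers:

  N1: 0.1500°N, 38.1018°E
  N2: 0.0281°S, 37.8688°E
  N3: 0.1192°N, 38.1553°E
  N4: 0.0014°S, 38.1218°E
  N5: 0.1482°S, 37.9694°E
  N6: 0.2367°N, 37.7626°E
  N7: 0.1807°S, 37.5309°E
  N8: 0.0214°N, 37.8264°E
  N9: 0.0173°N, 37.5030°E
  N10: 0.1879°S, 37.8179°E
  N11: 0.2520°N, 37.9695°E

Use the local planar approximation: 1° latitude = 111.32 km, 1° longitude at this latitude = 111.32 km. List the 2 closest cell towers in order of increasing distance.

Distances from 0.0375°N, 37.7753°E:
N1: √((0.1125·111.32)² + (0.3265·111.32)²) = √(156.838052 + 1321.030262) = 38.4431 km
N2: √((-0.0656·111.32)² + (0.0935·111.32)²) = √(53.327850 + 108.335207) = 12.7147 km
N3: √((0.0817·111.32)² + (0.3800·111.32)²) = √(82.716187 + 1789.425363) = 43.2683 km
N4: √((-0.0389·111.32)² + (0.3465·111.32)²) = √(18.751914 + 1487.828499) = 38.8147 km
N5: √((-0.1857·111.32)² + (0.1941·111.32)²) = √(427.336711 + 466.871610) = 29.9033 km
N6: √((0.1992·111.32)² + (-0.0127·111.32)²) = √(491.728141 + 1.998729) = 22.2200 km
N7: √((-0.2182·111.32)² + (-0.2444·111.32)²) = √(590.005266 + 740.199519) = 36.4720 km
N8: √((-0.0161·111.32)² + (0.0511·111.32)²) = √(3.212167 + 32.358486) = 5.9641 km
N9: √((-0.0202·111.32)² + (-0.2723·111.32)²) = √(5.056490 + 918.843776) = 30.3957 km
N10: √((-0.2254·111.32)² + (0.0426·111.32)²) = √(629.584777 + 22.488764) = 25.5357 km
N11: √((0.2145·111.32)² + (0.1942·111.32)²) = √(570.165570 + 467.352797) = 32.2105 km
Sorted: N8 (5.9641 km) < N2 (12.7147 km) < N6 (22.2200 km) < N10 (25.5357 km) < …

N8, N2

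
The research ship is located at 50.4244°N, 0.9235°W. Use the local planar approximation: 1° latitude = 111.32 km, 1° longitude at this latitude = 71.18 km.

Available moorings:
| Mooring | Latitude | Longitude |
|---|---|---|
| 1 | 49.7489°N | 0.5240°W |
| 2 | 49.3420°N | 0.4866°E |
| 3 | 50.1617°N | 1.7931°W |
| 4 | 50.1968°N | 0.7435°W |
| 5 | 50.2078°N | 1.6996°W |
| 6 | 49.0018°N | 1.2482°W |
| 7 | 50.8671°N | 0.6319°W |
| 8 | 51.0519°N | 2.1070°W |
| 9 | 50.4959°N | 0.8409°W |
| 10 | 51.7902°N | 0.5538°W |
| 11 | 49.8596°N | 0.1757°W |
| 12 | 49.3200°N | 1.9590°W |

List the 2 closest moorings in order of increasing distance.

Distances from 50.4244°N, 0.9235°W:
1: √((-0.6755·111.32)² + (0.3995·71.18)²) = √(5654.537675 + 808.629414) = 80.3938 km
2: √((-1.0824·111.32)² + (1.4101·71.18)²) = √(14518.507140 + 10074.321180) = 156.8210 km
3: √((-0.2627·111.32)² + (-0.8696·71.18)²) = √(855.197733 + 3831.378250) = 68.4586 km
4: √((-0.2276·111.32)² + (0.1800·71.18)²) = √(641.934786 + 164.157594) = 28.3918 km
5: √((-0.2166·111.32)² + (-0.7761·71.18)²) = √(581.384300 + 3051.766731) = 60.2756 km
6: √((-1.4226·111.32)² + (-0.3247·71.18)²) = √(25079.103286 + 534.171293) = 160.0415 km
7: √((0.4427·111.32)² + (0.2916·71.18)²) = √(2428.652838 + 430.815189) = 53.4740 km
8: √((0.6275·111.32)² + (-1.1835·71.18)²) = √(4879.483521 + 7096.635377) = 109.4355 km
9: √((0.0715·111.32)² + (0.0826·71.18)²) = √(63.351730 + 34.568144) = 9.8954 km
10: √((1.3658·111.32)² + (0.3697·71.18)²) = √(23116.421893 + 692.492172) = 154.3014 km
11: √((-0.5648·111.32)² + (0.7478·71.18)²) = √(3953.081529 + 2833.262992) = 82.3793 km
12: √((-1.1044·111.32)² + (-1.0355·71.18)²) = √(15114.688154 + 5432.705633) = 143.3436 km
Sorted: 9 (9.8954 km) < 4 (28.3918 km) < 7 (53.4740 km) < 5 (60.2756 km) < …

9, 4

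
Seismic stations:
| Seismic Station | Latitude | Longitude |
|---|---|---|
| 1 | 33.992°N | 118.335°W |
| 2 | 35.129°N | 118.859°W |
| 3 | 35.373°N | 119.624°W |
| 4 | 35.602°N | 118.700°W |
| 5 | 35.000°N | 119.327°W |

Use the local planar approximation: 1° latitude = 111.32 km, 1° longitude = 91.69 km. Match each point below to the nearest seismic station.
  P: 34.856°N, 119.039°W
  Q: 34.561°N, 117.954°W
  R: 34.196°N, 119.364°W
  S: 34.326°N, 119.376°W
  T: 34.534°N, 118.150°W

P→5; Q→1; R→5; S→5; T→1

P at 34.856°N, 119.039°W:
  1: 115.833 km
  2: 34.583 km
  3: 78.673 km
  4: 88.671 km
  5: 30.891 km
  → nearest: 5 (30.891 km)
Q at 34.561°N, 117.954°W:
  1: 72.336 km
  2: 104.324 km
  3: 177.812 km
  4: 134.565 km
  5: 135.043 km
  → nearest: 1 (72.336 km)
R at 34.196°N, 119.364°W:
  1: 97.044 km
  2: 113.716 km
  3: 133.175 km
  4: 167.940 km
  5: 89.566 km
  → nearest: 5 (89.566 km)
S at 34.326°N, 119.376°W:
  1: 102.435 km
  2: 101.181 km
  3: 118.750 km
  4: 154.979 km
  5: 75.164 km
  → nearest: 5 (75.164 km)
T at 34.534°N, 118.150°W:
  1: 62.675 km
  2: 92.807 km
  3: 164.283 km
  4: 129.143 km
  5: 119.740 km
  → nearest: 1 (62.675 km)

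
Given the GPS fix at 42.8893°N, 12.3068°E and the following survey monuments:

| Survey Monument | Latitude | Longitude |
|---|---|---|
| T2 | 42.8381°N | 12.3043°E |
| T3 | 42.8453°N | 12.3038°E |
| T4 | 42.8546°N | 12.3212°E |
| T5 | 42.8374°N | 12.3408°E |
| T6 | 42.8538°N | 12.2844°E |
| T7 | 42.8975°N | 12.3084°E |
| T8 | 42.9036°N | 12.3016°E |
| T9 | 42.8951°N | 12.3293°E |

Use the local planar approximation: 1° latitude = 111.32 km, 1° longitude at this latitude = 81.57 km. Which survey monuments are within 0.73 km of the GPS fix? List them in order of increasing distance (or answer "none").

Distances from 42.8893°N, 12.3068°E:
T2: √((-0.0512·111.32)² + (-0.0025·81.57)²) = √(32.485258 + 0.041585) = 5.7032 km
T3: √((-0.0440·111.32)² + (-0.0030·81.57)²) = √(23.991188 + 0.059883) = 4.9042 km
T4: √((-0.0347·111.32)² + (0.0144·81.57)²) = √(14.921255 + 1.379704) = 4.0374 km
T5: √((-0.0519·111.32)² + (0.0340·81.57)²) = √(33.379599 + 7.691637) = 6.4087 km
T6: √((-0.0355·111.32)² + (-0.0224·81.57)²) = √(15.617197 + 3.338543) = 4.3538 km
T7: √((0.0082·111.32)² + (0.0016·81.57)²) = √(0.833248 + 0.017033) = 0.9221 km
T8: √((0.0143·111.32)² + (-0.0052·81.57)²) = √(2.534069 + 0.179915) = 1.6474 km
T9: √((0.0058·111.32)² + (0.0225·81.57)²) = √(0.416872 + 3.368418) = 1.9456 km
Threshold 0.73 km: none within range.

none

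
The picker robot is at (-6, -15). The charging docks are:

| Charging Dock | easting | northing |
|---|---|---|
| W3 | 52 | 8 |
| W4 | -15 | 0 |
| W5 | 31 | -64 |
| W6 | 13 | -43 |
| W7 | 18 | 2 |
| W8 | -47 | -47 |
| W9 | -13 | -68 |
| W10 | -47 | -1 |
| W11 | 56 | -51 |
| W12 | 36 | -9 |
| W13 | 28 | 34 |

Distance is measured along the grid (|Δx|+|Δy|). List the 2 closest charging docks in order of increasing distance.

W4, W7

Distances from (-6, -15):
W3: |58| + |23| = 58 + 23 = 81
W4: |-9| + |15| = 9 + 15 = 24
W5: |37| + |-49| = 37 + 49 = 86
W6: |19| + |-28| = 19 + 28 = 47
W7: |24| + |17| = 24 + 17 = 41
W8: |-41| + |-32| = 41 + 32 = 73
W9: |-7| + |-53| = 7 + 53 = 60
W10: |-41| + |14| = 41 + 14 = 55
W11: |62| + |-36| = 62 + 36 = 98
W12: |42| + |6| = 42 + 6 = 48
W13: |34| + |49| = 34 + 49 = 83
Sorted: W4 (24) < W7 (41) < W6 (47) < W12 (48) < …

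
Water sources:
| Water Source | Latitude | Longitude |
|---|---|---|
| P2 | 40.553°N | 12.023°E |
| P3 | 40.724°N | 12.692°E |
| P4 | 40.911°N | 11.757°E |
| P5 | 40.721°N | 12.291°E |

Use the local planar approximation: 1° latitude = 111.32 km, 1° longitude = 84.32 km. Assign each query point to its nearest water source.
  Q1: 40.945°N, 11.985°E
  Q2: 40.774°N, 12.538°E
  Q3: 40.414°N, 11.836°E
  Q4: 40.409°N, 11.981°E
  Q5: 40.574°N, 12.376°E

Q1 at 40.945°N, 11.985°E:
  P2: 43.755 km
  P3: 64.491 km
  P4: 19.594 km
  P5: 35.882 km
  → nearest: P4 (19.594 km)
Q2 at 40.774°N, 12.538°E:
  P2: 49.909 km
  P3: 14.128 km
  P4: 67.597 km
  P5: 21.647 km
  → nearest: P3 (14.128 km)
Q3 at 40.414°N, 11.836°E:
  P2: 22.092 km
  P3: 80.003 km
  P4: 55.726 km
  P5: 51.380 km
  → nearest: P2 (22.092 km)
Q4 at 40.409°N, 11.981°E:
  P2: 16.417 km
  P3: 69.454 km
  P4: 58.988 km
  P5: 43.469 km
  → nearest: P2 (16.417 km)
Q5 at 40.574°N, 12.376°E:
  P2: 29.857 km
  P3: 31.445 km
  P4: 64.277 km
  P5: 17.865 km
  → nearest: P5 (17.865 km)

Q1→P4; Q2→P3; Q3→P2; Q4→P2; Q5→P5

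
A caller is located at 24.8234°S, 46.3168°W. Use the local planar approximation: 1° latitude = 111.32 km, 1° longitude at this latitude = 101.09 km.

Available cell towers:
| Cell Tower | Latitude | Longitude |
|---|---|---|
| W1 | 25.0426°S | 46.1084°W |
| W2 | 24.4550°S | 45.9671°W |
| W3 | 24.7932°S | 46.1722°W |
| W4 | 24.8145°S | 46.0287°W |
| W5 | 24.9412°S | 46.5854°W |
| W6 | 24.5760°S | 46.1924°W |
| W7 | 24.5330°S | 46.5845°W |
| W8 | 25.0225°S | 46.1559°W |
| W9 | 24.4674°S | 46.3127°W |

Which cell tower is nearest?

Distances from 24.8234°S, 46.3168°W:
W1: √((-0.2192·111.32)² + (0.2084·101.09)²) = √(595.425589 + 443.825062) = 32.2374 km
W2: √((0.3684·111.32)² + (0.3497·101.09)²) = √(1681.843722 + 1249.705432) = 54.1438 km
W3: √((0.0302·111.32)² + (0.1446·101.09)²) = √(11.302130 + 213.674639) = 14.9992 km
W4: √((0.0089·111.32)² + (0.2881·101.09)²) = √(0.981582 + 848.209065) = 29.1409 km
W5: √((-0.1178·111.32)² + (-0.2686·101.09)²) = √(171.963777 + 737.273136) = 30.1536 km
W6: √((0.2474·111.32)² + (0.1244·101.09)²) = √(758.482886 + 158.145615) = 30.2759 km
W7: √((0.2904·111.32)² + (-0.2677·101.09)²) = √(1045.056136 + 732.340640) = 42.1592 km
W8: √((-0.1991·111.32)² + (0.1609·101.09)²) = √(491.234562 + 264.562619) = 27.4918 km
W9: √((0.3560·111.32)² + (0.0041·101.09)²) = √(1570.530559 + 0.171785) = 39.6321 km
Minimum: W3 at 14.9992 km.

W3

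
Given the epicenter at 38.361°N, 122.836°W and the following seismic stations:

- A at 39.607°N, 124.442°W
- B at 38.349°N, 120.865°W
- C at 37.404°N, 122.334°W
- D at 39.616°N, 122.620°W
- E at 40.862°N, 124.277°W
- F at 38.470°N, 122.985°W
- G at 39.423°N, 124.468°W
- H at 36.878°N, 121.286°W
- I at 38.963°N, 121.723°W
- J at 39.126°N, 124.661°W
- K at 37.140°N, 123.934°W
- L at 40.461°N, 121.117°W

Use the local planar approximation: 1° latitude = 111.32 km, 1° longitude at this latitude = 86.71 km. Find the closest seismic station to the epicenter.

F

Distances from 38.361°N, 122.836°W:
A: √((1.246·111.32)² + (-1.606·86.71)²) = √(19238.99935 + 19392.30595) = 196.548 km
B: √((-0.012·111.32)² + (1.971·86.71)²) = √(1.78447 + 29208.65917) = 170.911 km
C: √((-0.957·111.32)² + (0.502·86.71)²) = √(11349.33122 + 1894.72335) = 115.083 km
D: √((1.255·111.32)² + (0.216·86.71)²) = √(19517.93408 + 350.78893) = 140.956 km
E: √((2.501·111.32)² + (-1.441·86.71)²) = √(77512.86310 + 15612.28009) = 305.164 km
F: √((0.109·111.32)² + (-0.149·86.71)²) = √(147.23104 + 166.92097) = 17.724 km
G: √((1.062·111.32)² + (-1.632·86.71)²) = √(13976.40345 + 20025.28387) = 184.395 km
H: √((-1.483·111.32)² + (1.550·86.71)²) = √(27253.90247 + 18063.49440) = 212.879 km
I: √((0.602·111.32)² + (1.113·86.71)²) = √(4490.96197 + 9313.83846) = 117.494 km
J: √((0.765·111.32)² + (-1.825·86.71)²) = √(7252.19154 + 25041.71739) = 179.705 km
K: √((-1.221·111.32)² + (-1.098·86.71)²) = √(18474.71397 + 9064.48329) = 165.949 km
L: √((2.100·111.32)² + (1.719·86.71)²) = √(54649.34798 + 22217.24099) = 277.248 km
Minimum: F at 17.724 km.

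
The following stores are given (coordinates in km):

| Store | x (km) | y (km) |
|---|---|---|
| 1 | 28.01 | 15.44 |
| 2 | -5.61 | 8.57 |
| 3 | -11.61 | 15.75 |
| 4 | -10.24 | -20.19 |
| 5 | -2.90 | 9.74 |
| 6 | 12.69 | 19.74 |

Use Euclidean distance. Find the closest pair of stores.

Pairwise distances:
1–2: 34.31 km
1–3: 39.62 km
1–4: 52.27 km
1–5: 31.43 km
1–6: 15.91 km
2–3: 9.36 km
2–4: 29.13 km
2–5: 2.95 km
2–6: 21.44 km
3–4: 35.97 km
3–5: 10.58 km
3–6: 24.63 km
4–5: 30.82 km
4–6: 46.05 km
5–6: 18.52 km
Closest pair: 2–5 at 2.95 km.

2 and 5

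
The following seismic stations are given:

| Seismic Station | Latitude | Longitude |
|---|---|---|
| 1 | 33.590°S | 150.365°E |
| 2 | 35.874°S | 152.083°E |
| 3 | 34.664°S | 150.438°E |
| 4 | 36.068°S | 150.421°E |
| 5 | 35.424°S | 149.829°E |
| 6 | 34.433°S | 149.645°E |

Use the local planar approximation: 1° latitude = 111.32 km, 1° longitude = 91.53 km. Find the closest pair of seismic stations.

3 and 6

Pairwise distances:
1–2: 298.953 km
1–3: 119.744 km
1–4: 275.899 km
1–5: 209.973 km
1–6: 114.671 km
2–3: 202.024 km
2–4: 153.648 km
2–5: 212.303 km
2–6: 274.824 km
3–4: 156.301 km
3–5: 101.316 km
3–6: 77.004 km
4–5: 89.864 km
4–6: 195.376 km
5–6: 111.596 km
Closest pair: 3–6 at 77.004 km.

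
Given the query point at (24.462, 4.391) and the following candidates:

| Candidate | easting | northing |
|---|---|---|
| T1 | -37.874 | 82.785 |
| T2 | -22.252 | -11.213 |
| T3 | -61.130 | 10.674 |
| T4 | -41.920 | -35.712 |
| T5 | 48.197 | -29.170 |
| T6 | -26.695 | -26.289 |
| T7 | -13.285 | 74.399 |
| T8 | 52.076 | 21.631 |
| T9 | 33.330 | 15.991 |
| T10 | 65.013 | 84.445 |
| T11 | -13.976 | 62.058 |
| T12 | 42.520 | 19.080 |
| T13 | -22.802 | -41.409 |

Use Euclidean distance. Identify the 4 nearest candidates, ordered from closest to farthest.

Distances from (24.462, 4.391):
T1: 100.157
T2: 49.251
T3: 85.822
T4: 77.555
T5: 41.106
T6: 59.651
T7: 79.536
T8: 32.554
T9: 14.601
T10: 89.739
T11: 69.303
T12: 23.278
T13: 65.814
Sorted: T9 (14.601) < T12 (23.278) < T8 (32.554) < T5 (41.106) < T2 (49.251) < T6 (59.651) < …

T9, T12, T8, T5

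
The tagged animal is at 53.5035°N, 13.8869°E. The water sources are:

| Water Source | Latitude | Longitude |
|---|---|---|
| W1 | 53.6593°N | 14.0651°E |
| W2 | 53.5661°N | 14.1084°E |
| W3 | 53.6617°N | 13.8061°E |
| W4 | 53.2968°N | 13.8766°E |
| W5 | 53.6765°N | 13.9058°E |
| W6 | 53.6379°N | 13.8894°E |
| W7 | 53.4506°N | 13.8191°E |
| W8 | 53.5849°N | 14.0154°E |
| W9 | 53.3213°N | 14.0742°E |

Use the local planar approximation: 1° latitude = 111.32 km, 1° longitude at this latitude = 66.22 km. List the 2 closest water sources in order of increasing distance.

W7, W8

Distances from 53.5035°N, 13.8869°E:
W1: 20.9774 km
W2: 16.2390 km
W3: 18.4057 km
W4: 23.0200 km
W5: 19.2990 km
W6: 14.9623 km
W7: 7.4051 km
W8: 12.4305 km
W9: 23.7742 km
Sorted: W7 (7.4051 km) < W8 (12.4305 km) < W6 (14.9623 km) < W2 (16.2390 km) < …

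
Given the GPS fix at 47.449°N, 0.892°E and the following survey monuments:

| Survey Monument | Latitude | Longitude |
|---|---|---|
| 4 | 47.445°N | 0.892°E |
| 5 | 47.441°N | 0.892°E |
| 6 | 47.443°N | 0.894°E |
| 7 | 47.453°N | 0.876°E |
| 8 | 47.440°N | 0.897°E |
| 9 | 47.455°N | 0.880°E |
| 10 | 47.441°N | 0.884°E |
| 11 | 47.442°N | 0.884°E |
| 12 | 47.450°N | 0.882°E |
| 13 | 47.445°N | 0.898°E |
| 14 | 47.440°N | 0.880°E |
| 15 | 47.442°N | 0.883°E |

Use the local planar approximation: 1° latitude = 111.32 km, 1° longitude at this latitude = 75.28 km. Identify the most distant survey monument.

14

Distances from 47.449°N, 0.892°E:
4: 0.445 km
5: 0.891 km
6: 0.685 km
7: 1.284 km
8: 1.070 km
9: 1.123 km
10: 1.075 km
11: 0.985 km
12: 0.761 km
13: 0.634 km
14: 1.349 km
15: 1.033 km
Maximum: 14 at 1.349 km.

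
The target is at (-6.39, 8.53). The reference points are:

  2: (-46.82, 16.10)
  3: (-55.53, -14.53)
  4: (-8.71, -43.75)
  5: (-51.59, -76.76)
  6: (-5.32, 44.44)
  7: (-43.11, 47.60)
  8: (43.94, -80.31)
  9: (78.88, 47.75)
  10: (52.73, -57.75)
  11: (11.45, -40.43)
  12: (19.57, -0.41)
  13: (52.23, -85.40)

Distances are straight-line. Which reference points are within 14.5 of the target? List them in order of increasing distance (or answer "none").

Distances from (-6.39, 8.53):
2: √((-40.43)² + (7.57)²) = √(1634.5849 + 57.3049) = 41.13
3: √((-49.14)² + (-23.06)²) = √(2414.7396 + 531.7636) = 54.28
4: √((-2.32)² + (-52.28)²) = √(5.3824 + 2733.1984) = 52.33
5: √((-45.20)² + (-85.29)²) = √(2043.0400 + 7274.3841) = 96.53
6: √((1.07)² + (35.91)²) = √(1.1449 + 1289.5281) = 35.93
7: √((-36.72)² + (39.07)²) = √(1348.3584 + 1526.4649) = 53.62
8: √((50.33)² + (-88.84)²) = √(2533.1089 + 7892.5456) = 102.11
9: √((85.27)² + (39.22)²) = √(7270.9729 + 1538.2084) = 93.86
10: √((59.12)² + (-66.28)²) = √(3495.1744 + 4393.0384) = 88.82
11: √((17.84)² + (-48.96)²) = √(318.2656 + 2397.0816) = 52.11
12: √((25.96)² + (-8.94)²) = √(673.9216 + 79.9236) = 27.46
13: √((58.62)² + (-93.93)²) = √(3436.3044 + 8822.8449) = 110.72
Threshold 14.5: none within range.

none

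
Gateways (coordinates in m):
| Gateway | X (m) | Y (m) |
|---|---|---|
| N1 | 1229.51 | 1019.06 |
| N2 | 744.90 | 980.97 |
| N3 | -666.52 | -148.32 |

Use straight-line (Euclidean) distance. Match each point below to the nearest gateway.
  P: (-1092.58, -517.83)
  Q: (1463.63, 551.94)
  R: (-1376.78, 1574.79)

P→N3; Q→N1; R→N3

P at (-1092.58, -517.83):
  N1: √((2322.09)² + (1536.89)²) = √(5392101.9681 + 2362030.8721) = 2784.62 m
  N2: √((1837.48)² + (1498.80)²) = √(3376332.7504 + 2246401.4400) = 2371.23 m
  N3: √((426.06)² + (369.51)²) = √(181527.1236 + 136537.6401) = 563.97 m
  → nearest: N3 (563.97 m)
Q at (1463.63, 551.94):
  N1: √((-234.12)² + (467.12)²) = √(54812.1744 + 218201.0944) = 522.51 m
  N2: √((-718.73)² + (429.03)²) = √(516572.8129 + 184066.7409) = 837.04 m
  N3: √((-2130.15)² + (-700.26)²) = √(4537539.0225 + 490364.0676) = 2242.30 m
  → nearest: N1 (522.51 m)
R at (-1376.78, 1574.79):
  N1: √((2606.29)² + (-555.73)²) = √(6792747.5641 + 308835.8329) = 2664.88 m
  N2: √((2121.68)² + (-593.82)²) = √(4501526.0224 + 352622.1924) = 2203.21 m
  N3: √((710.26)² + (-1723.11)²) = √(504469.2676 + 2969108.0721) = 1863.75 m
  → nearest: N3 (1863.75 m)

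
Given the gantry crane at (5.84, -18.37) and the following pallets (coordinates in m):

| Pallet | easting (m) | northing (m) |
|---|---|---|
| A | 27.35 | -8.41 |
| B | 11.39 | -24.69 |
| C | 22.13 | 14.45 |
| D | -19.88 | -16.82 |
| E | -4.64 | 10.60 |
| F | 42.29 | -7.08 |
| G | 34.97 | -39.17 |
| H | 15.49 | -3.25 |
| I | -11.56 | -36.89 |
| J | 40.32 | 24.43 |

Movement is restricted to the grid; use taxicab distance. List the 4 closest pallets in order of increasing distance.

B, H, D, A

Distances from (5.84, -18.37):
A: |21.51| + |9.96| = 21.51 + 9.96 = 31.47 m
B: |5.55| + |-6.32| = 5.55 + 6.32 = 11.87 m
C: |16.29| + |32.82| = 16.29 + 32.82 = 49.11 m
D: |-25.72| + |1.55| = 25.72 + 1.55 = 27.27 m
E: |-10.48| + |28.97| = 10.48 + 28.97 = 39.45 m
F: |36.45| + |11.29| = 36.45 + 11.29 = 47.74 m
G: |29.13| + |-20.80| = 29.13 + 20.80 = 49.93 m
H: |9.65| + |15.12| = 9.65 + 15.12 = 24.77 m
I: |-17.40| + |-18.52| = 17.40 + 18.52 = 35.92 m
J: |34.48| + |42.80| = 34.48 + 42.80 = 77.28 m
Sorted: B (11.87 m) < H (24.77 m) < D (27.27 m) < A (31.47 m) < I (35.92 m) < E (39.45 m) < …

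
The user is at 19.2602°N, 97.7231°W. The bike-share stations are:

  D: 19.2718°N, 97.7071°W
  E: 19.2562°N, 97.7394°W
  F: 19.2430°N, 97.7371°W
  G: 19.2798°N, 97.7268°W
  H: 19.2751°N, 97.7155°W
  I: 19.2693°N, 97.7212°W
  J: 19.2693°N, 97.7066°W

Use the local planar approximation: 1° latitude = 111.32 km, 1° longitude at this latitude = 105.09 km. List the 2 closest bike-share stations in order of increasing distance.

I, E

Distances from 19.2602°N, 97.7231°W:
D: √((0.0116·111.32)² + (0.0160·105.09)²) = √(1.667487 + 2.827240) = 2.1201 km
E: √((-0.0040·111.32)² + (-0.0163·105.09)²) = √(0.198274 + 2.934256) = 1.7699 km
F: √((-0.0172·111.32)² + (-0.0140·105.09)²) = √(3.666091 + 2.164606) = 2.4147 km
G: √((0.0196·111.32)² + (-0.0037·105.09)²) = √(4.760565 + 0.151191) = 2.2162 km
H: √((0.0149·111.32)² + (0.0076·105.09)²) = √(2.751180 + 0.637896) = 1.8409 km
I: √((0.0091·111.32)² + (0.0019·105.09)²) = √(1.026193 + 0.039869) = 1.0325 km
J: √((0.0091·111.32)² + (0.0165·105.09)²) = √(1.026193 + 3.006704) = 2.0082 km
Sorted: I (1.0325 km) < E (1.7699 km) < H (1.8409 km) < J (2.0082 km) < …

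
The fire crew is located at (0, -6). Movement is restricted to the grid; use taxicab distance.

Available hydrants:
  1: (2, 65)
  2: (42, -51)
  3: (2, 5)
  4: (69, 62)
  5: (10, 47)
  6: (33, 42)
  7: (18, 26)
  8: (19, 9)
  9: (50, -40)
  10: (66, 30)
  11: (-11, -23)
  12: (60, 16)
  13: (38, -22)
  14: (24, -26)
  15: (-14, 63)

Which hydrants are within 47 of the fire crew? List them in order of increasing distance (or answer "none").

Distances from (0, -6):
1: |2| + |71| = 2 + 71 = 73
2: |42| + |-45| = 42 + 45 = 87
3: |2| + |11| = 2 + 11 = 13
4: |69| + |68| = 69 + 68 = 137
5: |10| + |53| = 10 + 53 = 63
6: |33| + |48| = 33 + 48 = 81
7: |18| + |32| = 18 + 32 = 50
8: |19| + |15| = 19 + 15 = 34
9: |50| + |-34| = 50 + 34 = 84
10: |66| + |36| = 66 + 36 = 102
11: |-11| + |-17| = 11 + 17 = 28
12: |60| + |22| = 60 + 22 = 82
13: |38| + |-16| = 38 + 16 = 54
14: |24| + |-20| = 24 + 20 = 44
15: |-14| + |69| = 14 + 69 = 83
Threshold 47: 3 (13), 11 (28), 8 (34), 14 (44) are within range.

3, 11, 8, 14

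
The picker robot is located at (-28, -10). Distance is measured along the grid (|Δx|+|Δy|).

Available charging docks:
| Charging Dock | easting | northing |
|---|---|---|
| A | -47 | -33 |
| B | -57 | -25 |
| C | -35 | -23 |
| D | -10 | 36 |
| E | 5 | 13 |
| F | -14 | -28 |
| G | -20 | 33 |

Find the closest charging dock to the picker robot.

Distances from (-28, -10):
A: |-19| + |-23| = 19 + 23 = 42
B: |-29| + |-15| = 29 + 15 = 44
C: |-7| + |-13| = 7 + 13 = 20
D: |18| + |46| = 18 + 46 = 64
E: |33| + |23| = 33 + 23 = 56
F: |14| + |-18| = 14 + 18 = 32
G: |8| + |43| = 8 + 43 = 51
Minimum: C at 20.

C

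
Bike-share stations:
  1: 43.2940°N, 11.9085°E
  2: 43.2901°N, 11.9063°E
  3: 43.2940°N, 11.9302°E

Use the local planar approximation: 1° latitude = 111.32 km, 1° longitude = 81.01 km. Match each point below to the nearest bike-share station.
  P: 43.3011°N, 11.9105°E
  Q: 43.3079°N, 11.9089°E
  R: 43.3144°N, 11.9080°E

P at 43.3011°N, 11.9105°E:
  1: √((-0.0071·111.32)² + (-0.0020·81.01)²) = √(0.624688 + 0.026250) = 0.8068 km
  2: √((-0.0110·111.32)² + (-0.0042·81.01)²) = √(1.499449 + 0.115765) = 1.2709 km
  3: √((-0.0071·111.32)² + (0.0197·81.01)²) = √(0.624688 + 2.546887) = 1.7809 km
  → nearest: 1 (0.8068 km)
Q at 43.3079°N, 11.9089°E:
  1: √((-0.0139·111.32)² + (-0.0004·81.01)²) = √(2.394286 + 0.001050) = 1.5477 km
  2: √((-0.0178·111.32)² + (-0.0026·81.01)²) = √(3.926326 + 0.044363) = 1.9927 km
  3: √((-0.0139·111.32)² + (0.0213·81.01)²) = √(2.394286 + 2.977395) = 2.3177 km
  → nearest: 1 (1.5477 km)
R at 43.3144°N, 11.9080°E:
  1: √((-0.0204·111.32)² + (0.0005·81.01)²) = √(5.157114 + 0.001641) = 2.2713 km
  2: √((-0.0243·111.32)² + (-0.0017·81.01)²) = √(7.317436 + 0.018966) = 2.7086 km
  3: √((-0.0204·111.32)² + (0.0222·81.01)²) = √(5.157114 + 3.234322) = 2.8968 km
  → nearest: 1 (2.2713 km)

P→1; Q→1; R→1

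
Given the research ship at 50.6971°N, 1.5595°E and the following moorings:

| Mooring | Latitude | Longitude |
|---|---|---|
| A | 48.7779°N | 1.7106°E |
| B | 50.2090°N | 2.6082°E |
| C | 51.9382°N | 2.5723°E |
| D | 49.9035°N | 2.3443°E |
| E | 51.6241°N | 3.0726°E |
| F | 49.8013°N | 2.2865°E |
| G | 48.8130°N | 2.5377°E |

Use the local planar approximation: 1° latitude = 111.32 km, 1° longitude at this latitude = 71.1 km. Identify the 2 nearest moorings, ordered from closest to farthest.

Distances from 50.6971°N, 1.5595°E:
A: 213.9153 km
B: 92.2600 km
C: 155.7993 km
D: 104.4899 km
E: 149.0728 km
F: 112.3209 km
G: 220.9689 km
Sorted: B (92.2600 km) < D (104.4899 km) < F (112.3209 km) < E (149.0728 km) < …

B, D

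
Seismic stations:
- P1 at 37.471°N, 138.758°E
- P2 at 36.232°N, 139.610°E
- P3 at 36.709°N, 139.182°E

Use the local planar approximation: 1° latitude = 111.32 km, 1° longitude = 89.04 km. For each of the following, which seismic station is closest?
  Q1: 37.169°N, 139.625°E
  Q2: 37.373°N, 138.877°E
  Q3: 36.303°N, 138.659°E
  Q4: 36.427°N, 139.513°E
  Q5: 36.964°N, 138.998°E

Q1→P3; Q2→P1; Q3→P3; Q4→P2; Q5→P3

Q1 at 37.169°N, 139.625°E:
  P1: √((0.302·111.32)² + (-0.867·89.04)²) = √(1130.21296 + 5959.48180) = 84.200 km
  P2: √((-0.937·111.32)² + (-0.015·89.04)²) = √(10879.91687 + 1.78383) = 104.315 km
  P3: √((-0.460·111.32)² + (-0.443·89.04)²) = √(2622.17733 + 1555.88594) = 64.638 km
  → nearest: P3 (64.638 km)
Q2 at 37.373°N, 138.877°E:
  P1: √((0.098·111.32)² + (-0.119·89.04)²) = √(119.01414 + 112.27013) = 15.208 km
  P2: √((-1.141·111.32)² + (0.733·89.04)²) = √(16133.09474 + 4259.69253) = 142.803 km
  P3: √((-0.664·111.32)² + (0.305·89.04)²) = √(5463.64602 + 737.51351) = 78.747 km
  → nearest: P1 (15.208 km)
Q3 at 36.303°N, 138.659°E:
  P1: √((1.168·111.32)² + (0.099·89.04)²) = √(16905.65807 + 77.70352) = 130.320 km
  P2: √((-0.071·111.32)² + (0.951·89.04)²) = √(62.46879 + 7170.20110) = 85.045 km
  P3: √((0.406·111.32)² + (0.523·89.04)²) = √(2042.67118 + 2168.57117) = 64.894 km
  → nearest: P3 (64.894 km)
Q4 at 36.427°N, 139.513°E:
  P1: √((1.044·111.32)² + (-0.755·89.04)²) = √(13506.64212 + 4519.22752) = 134.260 km
  P2: √((-0.195·111.32)² + (0.097·89.04)²) = √(471.21121 + 74.59570) = 23.363 km
  P3: √((0.282·111.32)² + (-0.331·89.04)²) = √(985.47273 + 868.61293) = 43.059 km
  → nearest: P2 (23.363 km)
Q5 at 36.964°N, 138.998°E:
  P1: √((0.507·111.32)² + (-0.240·89.04)²) = √(3185.38781 + 456.65980) = 60.349 km
  P2: √((-0.732·111.32)² + (0.612·89.04)²) = √(6640.00731 + 2969.43038) = 98.028 km
  P3: √((-0.255·111.32)² + (0.184·89.04)²) = √(805.79906 + 268.41448) = 32.775 km
  → nearest: P3 (32.775 km)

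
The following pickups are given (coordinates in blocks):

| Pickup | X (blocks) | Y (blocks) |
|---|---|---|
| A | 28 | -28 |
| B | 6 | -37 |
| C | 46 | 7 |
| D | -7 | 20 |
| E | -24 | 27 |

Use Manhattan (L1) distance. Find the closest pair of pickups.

Pairwise distances:
A–B: 31 blocks
A–C: 53 blocks
A–D: 83 blocks
A–E: 107 blocks
B–C: 84 blocks
B–D: 70 blocks
B–E: 94 blocks
C–D: 66 blocks
C–E: 90 blocks
D–E: 24 blocks
Closest pair: D–E at 24 blocks.

D and E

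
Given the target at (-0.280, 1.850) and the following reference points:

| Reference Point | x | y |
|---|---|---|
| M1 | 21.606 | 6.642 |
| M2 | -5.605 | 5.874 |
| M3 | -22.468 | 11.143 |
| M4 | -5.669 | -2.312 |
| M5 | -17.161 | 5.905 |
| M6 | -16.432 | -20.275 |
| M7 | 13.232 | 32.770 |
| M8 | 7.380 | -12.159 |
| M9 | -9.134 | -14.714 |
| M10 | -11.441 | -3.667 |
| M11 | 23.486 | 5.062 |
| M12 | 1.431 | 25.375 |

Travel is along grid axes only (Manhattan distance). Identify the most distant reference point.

Distances from (-0.280, 1.850):
M1: 26.678
M2: 9.349
M3: 31.481
M4: 9.551
M5: 20.936
M6: 38.277
M7: 44.432
M8: 21.669
M9: 25.418
M10: 16.678
M11: 26.978
M12: 25.236
Maximum: M7 at 44.432.

M7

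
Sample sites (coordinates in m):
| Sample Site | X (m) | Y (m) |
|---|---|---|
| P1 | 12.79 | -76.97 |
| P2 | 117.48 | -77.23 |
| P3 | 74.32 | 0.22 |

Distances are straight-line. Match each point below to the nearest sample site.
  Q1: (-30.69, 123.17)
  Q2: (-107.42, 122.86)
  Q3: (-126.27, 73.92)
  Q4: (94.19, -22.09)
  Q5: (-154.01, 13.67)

Q1→P3; Q2→P3; Q3→P1; Q4→P3; Q5→P1

Q1 at (-30.69, 123.17):
  P1: √((43.48)² + (-200.14)²) = √(1890.5104 + 40056.0196) = 204.81 m
  P2: √((148.17)² + (-200.40)²) = √(21954.3489 + 40160.1600) = 249.23 m
  P3: √((105.01)² + (-122.95)²) = √(11027.1001 + 15116.7025) = 161.69 m
  → nearest: P3 (161.69 m)
Q2 at (-107.42, 122.86):
  P1: √((120.21)² + (-199.83)²) = √(14450.4441 + 39932.0289) = 233.20 m
  P2: √((224.90)² + (-200.09)²) = √(50580.0100 + 40036.0081) = 301.02 m
  P3: √((181.74)² + (-122.64)²) = √(33029.4276 + 15040.5696) = 219.25 m
  → nearest: P3 (219.25 m)
Q3 at (-126.27, 73.92):
  P1: √((139.06)² + (-150.89)²) = √(19337.6836 + 22767.7921) = 205.20 m
  P2: √((243.75)² + (-151.15)²) = √(59414.0625 + 22846.3225) = 286.81 m
  P3: √((200.59)² + (-73.70)²) = √(40236.3481 + 5431.6900) = 213.70 m
  → nearest: P1 (205.20 m)
Q4 at (94.19, -22.09):
  P1: √((-81.40)² + (-54.88)²) = √(6625.9600 + 3011.8144) = 98.17 m
  P2: √((23.29)² + (-55.14)²) = √(542.4241 + 3040.4196) = 59.86 m
  P3: √((-19.87)² + (22.31)²) = √(394.8169 + 497.7361) = 29.88 m
  → nearest: P3 (29.88 m)
Q5 at (-154.01, 13.67):
  P1: √((166.80)² + (-90.64)²) = √(27822.2400 + 8215.6096) = 189.84 m
  P2: √((271.49)² + (-90.90)²) = √(73706.8201 + 8262.8100) = 286.30 m
  P3: √((228.33)² + (-13.45)²) = √(52134.5889 + 180.9025) = 228.73 m
  → nearest: P1 (189.84 m)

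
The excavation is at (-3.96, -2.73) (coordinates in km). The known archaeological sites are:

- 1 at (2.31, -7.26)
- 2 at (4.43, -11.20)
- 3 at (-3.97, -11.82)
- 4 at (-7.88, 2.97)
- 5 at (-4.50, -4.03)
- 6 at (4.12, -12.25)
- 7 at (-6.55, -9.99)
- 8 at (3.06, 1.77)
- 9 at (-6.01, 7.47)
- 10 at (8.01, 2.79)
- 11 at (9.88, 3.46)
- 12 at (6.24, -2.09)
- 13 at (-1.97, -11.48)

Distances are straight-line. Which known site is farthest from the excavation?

11

Distances from (-3.96, -2.73):
1: √((6.27)² + (-4.53)²) = √(39.3129 + 20.5209) = 7.74 km
2: √((8.39)² + (-8.47)²) = √(70.3921 + 71.7409) = 11.92 km
3: √((-0.01)² + (-9.09)²) = √(0.0001 + 82.6281) = 9.09 km
4: √((-3.92)² + (5.70)²) = √(15.3664 + 32.4900) = 6.92 km
5: √((-0.54)² + (-1.30)²) = √(0.2916 + 1.6900) = 1.41 km
6: √((8.08)² + (-9.52)²) = √(65.2864 + 90.6304) = 12.49 km
7: √((-2.59)² + (-7.26)²) = √(6.7081 + 52.7076) = 7.71 km
8: √((7.02)² + (4.50)²) = √(49.2804 + 20.2500) = 8.34 km
9: √((-2.05)² + (10.20)²) = √(4.2025 + 104.0400) = 10.40 km
10: √((11.97)² + (5.52)²) = √(143.2809 + 30.4704) = 13.18 km
11: √((13.84)² + (6.19)²) = √(191.5456 + 38.3161) = 15.16 km
12: √((10.20)² + (0.64)²) = √(104.0400 + 0.4096) = 10.22 km
13: √((1.99)² + (-8.75)²) = √(3.9601 + 76.5625) = 8.97 km
Maximum: 11 at 15.16 km.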